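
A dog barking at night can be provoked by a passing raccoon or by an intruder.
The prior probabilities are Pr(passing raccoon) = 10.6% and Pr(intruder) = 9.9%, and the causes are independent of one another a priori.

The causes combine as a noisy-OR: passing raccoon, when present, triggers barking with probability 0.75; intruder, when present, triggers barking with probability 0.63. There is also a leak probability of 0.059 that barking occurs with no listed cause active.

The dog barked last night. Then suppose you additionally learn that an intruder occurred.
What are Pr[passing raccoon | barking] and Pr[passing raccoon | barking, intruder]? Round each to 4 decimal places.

Pr[passing raccoon | barking] ≈ 0.4399; Pr[passing raccoon | barking, intruder] ≈ 0.1424

Under noisy-OR, P(barking | causes) = 1 − (1−0.059)·∏(1−qᵢ) over the active causes.
By total probability over the 4 (passing raccoon, intruder) configurations:
  P(barking) = 0.059×0.894×0.901 + 0.65183×0.894×0.099 + 0.76475×0.106×0.901 + 0.912957×0.106×0.099
        = 0.047524 + 0.057691 + 0.073038 + 0.009581 = 0.187834
The terms with passing raccoon present sum to 0.082619, so
  P(passing raccoon | barking) = 0.082619 / 0.187834 ≈ 0.4399

With the extra evidence:
By total probability over both values of passing raccoon:
  P(barking | intruder) = 0.65183*0.894 + 0.912957*0.106
        = 0.582736 + 0.096773 = 0.679509
Keeping only the passing raccoon-present terms gives 0.096773, so
  P(passing raccoon | barking, intruder) = 0.096773 / 0.679509 ≈ 0.1424
Conditioning on intruder lowers the posterior on passing raccoon: the classic explaining-away effect in a common-effect structure.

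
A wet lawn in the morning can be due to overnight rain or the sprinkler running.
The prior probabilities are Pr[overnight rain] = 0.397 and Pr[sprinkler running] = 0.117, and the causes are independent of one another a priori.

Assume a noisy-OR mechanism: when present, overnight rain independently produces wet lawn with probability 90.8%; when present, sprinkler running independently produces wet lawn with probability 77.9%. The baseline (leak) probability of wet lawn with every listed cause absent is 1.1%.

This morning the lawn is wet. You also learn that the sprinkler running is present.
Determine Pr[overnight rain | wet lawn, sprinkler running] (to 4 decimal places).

Under noisy-OR, P(wet lawn | causes) = 1 − (1−0.011)·∏(1−qᵢ) over the active causes.
P(wet lawn | sprinkler running) = 0.781431·0.603 + 0.979892·0.397 = 0.471203 + 0.389017 = 0.860220
The overnight rain-present share is 0.979892·0.397 = 0.389017.
P(overnight rain | wet lawn, sprinkler running) = 0.389017 / 0.860220 ≈ 0.4522

Pr[overnight rain | wet lawn, sprinkler running] ≈ 0.4522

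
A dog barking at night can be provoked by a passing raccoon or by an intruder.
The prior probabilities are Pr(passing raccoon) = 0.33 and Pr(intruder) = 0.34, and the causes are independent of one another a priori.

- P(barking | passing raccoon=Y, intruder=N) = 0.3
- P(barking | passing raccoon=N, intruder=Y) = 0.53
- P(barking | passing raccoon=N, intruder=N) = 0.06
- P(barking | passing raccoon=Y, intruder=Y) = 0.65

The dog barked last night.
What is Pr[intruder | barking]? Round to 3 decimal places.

Pr[intruder | barking] ≈ 0.678

Weight on intruder=true, given the evidence: 0.120734 + 0.072930 = 0.193664
The normalizing constant is 0.06·0.67·0.66 + 0.53·0.67·0.34 + 0.3·0.33·0.66 + 0.65·0.33·0.34 = 0.285536
P(intruder | barking) = 0.193664/0.285536 ≈ 0.678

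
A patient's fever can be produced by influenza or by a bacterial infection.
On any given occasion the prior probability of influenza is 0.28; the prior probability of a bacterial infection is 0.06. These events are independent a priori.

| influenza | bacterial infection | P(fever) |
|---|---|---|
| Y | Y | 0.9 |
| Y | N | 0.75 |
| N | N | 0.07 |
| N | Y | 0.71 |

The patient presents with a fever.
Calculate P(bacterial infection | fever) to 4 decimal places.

P(fever) = 0.07*0.72*0.94 + 0.71*0.72*0.06 + 0.75*0.28*0.94 + 0.9*0.28*0.06 = 0.047376 + 0.030672 + 0.197400 + 0.015120 = 0.290568
Restricting to configurations with bacterial infection present: 0.030672 + 0.015120 = 0.045792.
Hence the posterior is 0.045792/0.290568 ≈ 0.1576.

P(bacterial infection | fever) ≈ 0.1576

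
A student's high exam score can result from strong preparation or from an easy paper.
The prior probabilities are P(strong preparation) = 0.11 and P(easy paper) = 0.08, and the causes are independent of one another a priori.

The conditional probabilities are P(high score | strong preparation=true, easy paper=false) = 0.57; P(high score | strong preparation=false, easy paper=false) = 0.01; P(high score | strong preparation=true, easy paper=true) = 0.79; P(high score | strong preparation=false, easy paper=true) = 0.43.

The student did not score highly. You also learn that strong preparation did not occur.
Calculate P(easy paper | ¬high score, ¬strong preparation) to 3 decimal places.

P(¬high score | ¬strong preparation) = 0.99·0.92 + 0.57·0.08 = 0.910800 + 0.045600 = 0.956400
Restricting to configurations with easy paper present: 0.57·0.08 = 0.045600.
Hence the posterior is 0.045600/0.956400 ≈ 0.048.

P(easy paper | ¬high score, ¬strong preparation) ≈ 0.048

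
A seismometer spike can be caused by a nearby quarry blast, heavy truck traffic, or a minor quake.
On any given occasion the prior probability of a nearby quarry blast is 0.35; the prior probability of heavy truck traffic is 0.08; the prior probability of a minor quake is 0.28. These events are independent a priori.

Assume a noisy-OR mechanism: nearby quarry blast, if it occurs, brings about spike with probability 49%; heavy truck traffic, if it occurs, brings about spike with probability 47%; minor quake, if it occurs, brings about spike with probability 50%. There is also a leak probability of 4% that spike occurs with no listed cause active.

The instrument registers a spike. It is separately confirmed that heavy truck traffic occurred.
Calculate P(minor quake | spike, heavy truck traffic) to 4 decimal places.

P(minor quake | spike, heavy truck traffic) ≈ 0.3467

Under noisy-OR, P(spike | causes) = 1 − (1−0.04)·∏(1−qᵢ) over the active causes.
P(spike | heavy truck traffic) = 0.4912*0.65*0.72 + 0.7456*0.65*0.28 + 0.740512*0.35*0.72 + 0.870256*0.35*0.28 = 0.229882 + 0.135699 + 0.186609 + 0.085285 = 0.637475
The minor quake-present share is 0.135699 + 0.085285 = 0.220984.
Hence the posterior is 0.220984/0.637475 ≈ 0.3467.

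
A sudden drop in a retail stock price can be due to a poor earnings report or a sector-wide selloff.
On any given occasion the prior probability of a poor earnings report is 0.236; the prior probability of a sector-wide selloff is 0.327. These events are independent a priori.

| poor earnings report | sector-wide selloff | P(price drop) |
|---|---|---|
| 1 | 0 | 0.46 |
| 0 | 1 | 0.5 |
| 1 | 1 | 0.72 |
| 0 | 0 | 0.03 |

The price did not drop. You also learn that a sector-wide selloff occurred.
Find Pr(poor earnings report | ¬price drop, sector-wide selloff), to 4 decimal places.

Numerator (weight on configurations with poor earnings report): 0.28·0.236 = 0.066080
The normalizing constant is 0.5·0.764 + 0.28·0.236 = 0.448080
Posterior = 0.066080 / 0.448080 ≈ 0.1475

Pr(poor earnings report | ¬price drop, sector-wide selloff) ≈ 0.1475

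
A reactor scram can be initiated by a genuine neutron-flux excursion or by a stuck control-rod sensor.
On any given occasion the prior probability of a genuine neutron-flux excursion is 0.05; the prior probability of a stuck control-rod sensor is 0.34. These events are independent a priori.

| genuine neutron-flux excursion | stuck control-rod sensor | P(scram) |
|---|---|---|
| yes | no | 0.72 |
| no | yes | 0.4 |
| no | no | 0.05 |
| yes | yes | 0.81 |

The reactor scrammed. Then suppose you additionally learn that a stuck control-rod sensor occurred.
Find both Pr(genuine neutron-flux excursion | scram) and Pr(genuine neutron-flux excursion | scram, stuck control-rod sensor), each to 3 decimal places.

Pr(genuine neutron-flux excursion | scram) ≈ 0.189; Pr(genuine neutron-flux excursion | scram, stuck control-rod sensor) ≈ 0.096

Weight on genuine neutron-flux excursion=true, given the evidence: 0.023760 + 0.013770 = 0.037530
Denominator P(scram): 0.05*0.95*0.66 + 0.4*0.95*0.34 + 0.72*0.05*0.66 + 0.81*0.05*0.34 = 0.198080
P(genuine neutron-flux excursion | scram) = 0.037530/0.198080 ≈ 0.189

Now condition on the additional information:
P(scram | stuck control-rod sensor) = 0.4×0.95 + 0.81×0.05 = 0.380000 + 0.040500 = 0.420500
Restricting to configurations with genuine neutron-flux excursion present: 0.81×0.05 = 0.040500.
P(genuine neutron-flux excursion | scram, stuck control-rod sensor) = 0.040500 / 0.420500 ≈ 0.096
Conditioning on stuck control-rod sensor lowers the posterior on genuine neutron-flux excursion: the classic explaining-away effect in a common-effect structure.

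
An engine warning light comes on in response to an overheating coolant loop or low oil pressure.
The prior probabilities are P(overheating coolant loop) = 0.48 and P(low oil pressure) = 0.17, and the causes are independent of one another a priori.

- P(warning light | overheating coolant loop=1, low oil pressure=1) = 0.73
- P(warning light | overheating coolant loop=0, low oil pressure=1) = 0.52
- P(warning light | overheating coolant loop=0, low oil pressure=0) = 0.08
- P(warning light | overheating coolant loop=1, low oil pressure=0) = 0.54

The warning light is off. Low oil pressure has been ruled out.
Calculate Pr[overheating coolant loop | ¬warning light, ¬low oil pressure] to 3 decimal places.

Pr[overheating coolant loop | ¬warning light, ¬low oil pressure] ≈ 0.316

For the numerator, keep only overheating coolant loop=true terms: 0.46·0.48 = 0.220800
Normalizer over all consistent configurations: 0.92·0.52 + 0.46·0.48 = 0.699200
Posterior = 0.220800 / 0.699200 ≈ 0.316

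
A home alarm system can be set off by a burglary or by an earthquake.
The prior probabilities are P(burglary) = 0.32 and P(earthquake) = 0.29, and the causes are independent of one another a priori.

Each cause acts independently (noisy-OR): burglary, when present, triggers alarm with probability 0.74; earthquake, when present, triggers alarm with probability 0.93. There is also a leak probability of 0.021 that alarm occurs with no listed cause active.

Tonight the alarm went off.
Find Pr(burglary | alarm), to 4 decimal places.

Under noisy-OR, P(alarm | causes) = 1 − (1−0.021)·∏(1−qᵢ) over the active causes.
P(alarm) = 0.021·0.68·0.71 + 0.93147·0.68·0.29 + 0.74546·0.32·0.71 + 0.982182·0.32·0.29 = 0.010139 + 0.183686 + 0.169369 + 0.091146 = 0.454340
Restricting to configurations with burglary present: 0.169369 + 0.091146 = 0.260515.
Hence the posterior is 0.260515/0.454340 ≈ 0.5734.

Pr(burglary | alarm) ≈ 0.5734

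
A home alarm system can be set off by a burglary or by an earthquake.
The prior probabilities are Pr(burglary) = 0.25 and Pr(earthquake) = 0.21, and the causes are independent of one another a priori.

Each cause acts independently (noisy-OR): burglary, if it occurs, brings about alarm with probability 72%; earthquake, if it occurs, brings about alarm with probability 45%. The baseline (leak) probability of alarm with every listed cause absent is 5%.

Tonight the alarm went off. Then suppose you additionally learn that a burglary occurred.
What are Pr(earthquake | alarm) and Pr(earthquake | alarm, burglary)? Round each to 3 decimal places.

Pr(earthquake | alarm) ≈ 0.407; Pr(earthquake | alarm, burglary) ≈ 0.236

Under noisy-OR, P(alarm | causes) = 1 − (1−0.05)·∏(1−qᵢ) over the active causes.
By total probability over the 4 (burglary, earthquake) configurations:
  P(alarm) = 0.05·0.75·0.79 + 0.4775·0.75·0.21 + 0.734·0.25·0.79 + 0.8537·0.25·0.21
        = 0.029625 + 0.075206 + 0.144965 + 0.044819 = 0.294615
Keeping only the earthquake-present terms gives 0.120025, so
  P(earthquake | alarm) = 0.120025 / 0.294615 ≈ 0.407

With the extra evidence:
For the numerator, keep only earthquake=true terms: 0.8537*0.21 = 0.179277
Normalizer over all consistent configurations: 0.734*0.79 + 0.8537*0.21 = 0.759137
P(earthquake | alarm, burglary) = 0.179277/0.759137 ≈ 0.236
Conditioning on burglary lowers the posterior on earthquake: the classic explaining-away effect in a common-effect structure.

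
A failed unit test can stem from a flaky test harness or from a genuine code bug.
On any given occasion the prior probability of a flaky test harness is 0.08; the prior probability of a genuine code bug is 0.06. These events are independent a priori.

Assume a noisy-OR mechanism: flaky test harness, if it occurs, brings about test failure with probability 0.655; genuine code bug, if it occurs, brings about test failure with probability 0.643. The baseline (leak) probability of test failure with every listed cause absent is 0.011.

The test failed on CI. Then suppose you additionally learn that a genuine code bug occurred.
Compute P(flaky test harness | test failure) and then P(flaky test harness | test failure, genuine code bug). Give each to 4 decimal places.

P(flaky test harness | test failure) ≈ 0.5431; P(flaky test harness | test failure, genuine code bug) ≈ 0.1056

Under noisy-OR, P(test failure | causes) = 1 − (1−0.011)·∏(1−qᵢ) over the active causes.
Weight on flaky test harness=true, given the evidence: 0.049541 + 0.004215 = 0.053756
Denominator P(test failure): 0.011*0.92*0.94 + 0.646927*0.92*0.06 + 0.658795*0.08*0.94 + 0.87819*0.08*0.06 = 0.098979
Posterior = 0.053756 / 0.098979 ≈ 0.5431

With the extra evidence:
P(test failure | genuine code bug) = 0.646927·0.92 + 0.87819·0.08 = 0.595173 + 0.070255 = 0.665428
Of this, 0.070255 comes from 0.87819·0.08 (the flaky test harness=true cases).
P(flaky test harness | test failure, genuine code bug) = 0.070255 / 0.665428 ≈ 0.1056
Conditioning on genuine code bug lowers the posterior on flaky test harness: the classic explaining-away effect in a common-effect structure.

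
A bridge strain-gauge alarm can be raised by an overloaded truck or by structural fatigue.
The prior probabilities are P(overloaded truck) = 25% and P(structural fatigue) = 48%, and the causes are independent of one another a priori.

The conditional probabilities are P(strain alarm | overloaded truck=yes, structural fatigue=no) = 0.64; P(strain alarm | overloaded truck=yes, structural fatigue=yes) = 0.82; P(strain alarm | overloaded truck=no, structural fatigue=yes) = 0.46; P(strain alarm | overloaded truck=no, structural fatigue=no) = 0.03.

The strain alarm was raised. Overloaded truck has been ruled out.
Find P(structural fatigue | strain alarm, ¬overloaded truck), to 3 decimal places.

P(strain alarm | ¬overloaded truck) = 0.03×0.52 + 0.46×0.48 = 0.015600 + 0.220800 = 0.236400
The structural fatigue-present share is 0.46×0.48 = 0.220800.
P(structural fatigue | strain alarm, ¬overloaded truck) = 0.220800 / 0.236400 ≈ 0.934

P(structural fatigue | strain alarm, ¬overloaded truck) ≈ 0.934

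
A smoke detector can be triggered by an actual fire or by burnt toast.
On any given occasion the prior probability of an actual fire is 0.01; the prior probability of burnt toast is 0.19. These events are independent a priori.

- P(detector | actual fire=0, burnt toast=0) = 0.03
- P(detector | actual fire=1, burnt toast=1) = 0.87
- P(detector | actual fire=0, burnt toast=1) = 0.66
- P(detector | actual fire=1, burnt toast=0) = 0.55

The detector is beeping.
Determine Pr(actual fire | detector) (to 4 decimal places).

Weight on actual fire=true, given the evidence: 0.004455 + 0.001653 = 0.006108
The normalizing constant is 0.03×0.99×0.81 + 0.66×0.99×0.19 + 0.55×0.01×0.81 + 0.87×0.01×0.19 = 0.154311
P(actual fire | detector) = 0.006108/0.154311 ≈ 0.0396

Pr(actual fire | detector) ≈ 0.0396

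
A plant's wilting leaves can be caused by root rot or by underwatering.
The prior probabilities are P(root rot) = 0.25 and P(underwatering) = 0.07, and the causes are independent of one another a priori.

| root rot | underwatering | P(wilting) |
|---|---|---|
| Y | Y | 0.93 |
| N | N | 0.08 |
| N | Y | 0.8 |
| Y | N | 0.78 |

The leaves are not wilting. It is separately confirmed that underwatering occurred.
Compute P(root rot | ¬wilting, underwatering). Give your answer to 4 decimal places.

P(¬wilting | underwatering) = 0.2×0.75 + 0.07×0.25 = 0.150000 + 0.017500 = 0.167500
Of this, 0.017500 comes from 0.07×0.25 (the root rot=true cases).
P(root rot | ¬wilting, underwatering) = 0.017500 / 0.167500 ≈ 0.1045

P(root rot | ¬wilting, underwatering) ≈ 0.1045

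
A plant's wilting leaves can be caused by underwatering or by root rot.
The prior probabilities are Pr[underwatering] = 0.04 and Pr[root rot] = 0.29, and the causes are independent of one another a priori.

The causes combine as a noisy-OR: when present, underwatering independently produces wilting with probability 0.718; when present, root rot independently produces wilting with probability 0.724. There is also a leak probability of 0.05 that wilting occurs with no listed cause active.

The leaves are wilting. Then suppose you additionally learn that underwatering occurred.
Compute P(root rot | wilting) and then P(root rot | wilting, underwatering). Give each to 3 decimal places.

P(root rot | wilting) ≈ 0.798; P(root rot | wilting, underwatering) ≈ 0.341

Under noisy-OR, P(wilting | causes) = 1 − (1−0.05)·∏(1−qᵢ) over the active causes.
P(wilting) = 0.05×0.96×0.71 + 0.7378×0.96×0.29 + 0.7321×0.04×0.71 + 0.92606×0.04×0.29 = 0.034080 + 0.205404 + 0.020792 + 0.010742 = 0.271018
The root rot-present share is 0.205404 + 0.010742 = 0.216146.
Hence the posterior is 0.216146/0.271018 ≈ 0.798.

Now also conditioning on underwatering=true:
Enumerate both values of root rot and weight by the priors:
  P(wilting | underwatering) = 0.7321·0.71 + 0.92606·0.29
        = 0.519791 + 0.268557 = 0.788348
Keeping only the root rot-present terms gives 0.268557, so
  P(root rot | wilting, underwatering) = 0.268557 / 0.788348 ≈ 0.341
This is intercausal reasoning (explaining away): once underwatering accounts for the wilting, root rot becomes less likely.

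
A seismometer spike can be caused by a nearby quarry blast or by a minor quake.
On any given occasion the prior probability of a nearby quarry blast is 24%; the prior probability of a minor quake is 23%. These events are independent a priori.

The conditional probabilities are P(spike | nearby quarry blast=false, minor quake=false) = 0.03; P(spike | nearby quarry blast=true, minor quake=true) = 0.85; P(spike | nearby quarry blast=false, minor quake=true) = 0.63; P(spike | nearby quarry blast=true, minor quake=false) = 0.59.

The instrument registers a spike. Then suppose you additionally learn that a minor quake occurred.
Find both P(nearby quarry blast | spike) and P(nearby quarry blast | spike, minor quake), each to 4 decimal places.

P(nearby quarry blast | spike) ≈ 0.5498; P(nearby quarry blast | spike, minor quake) ≈ 0.2988

Enumerate the 4 (nearby quarry blast, minor quake) configurations and weight by the priors:
  P(spike) = 0.03×0.76×0.77 + 0.63×0.76×0.23 + 0.59×0.24×0.77 + 0.85×0.24×0.23
        = 0.017556 + 0.110124 + 0.109032 + 0.046920 = 0.283632
The terms with nearby quarry blast present sum to 0.155952, so
  P(nearby quarry blast | spike) = 0.155952 / 0.283632 ≈ 0.5498

Now also conditioning on minor quake=true:
Sum P(spike|·) weighted by the priors over both values of nearby quarry blast:
  P(spike | minor quake) = 0.63×0.76 + 0.85×0.24
        = 0.478800 + 0.204000 = 0.682800
Configurations with nearby quarry blast contribute 0.204000, so
  P(nearby quarry blast | spike, minor quake) = 0.204000 / 0.682800 ≈ 0.2988
Conditioning on minor quake lowers the posterior on nearby quarry blast: the classic explaining-away effect in a common-effect structure.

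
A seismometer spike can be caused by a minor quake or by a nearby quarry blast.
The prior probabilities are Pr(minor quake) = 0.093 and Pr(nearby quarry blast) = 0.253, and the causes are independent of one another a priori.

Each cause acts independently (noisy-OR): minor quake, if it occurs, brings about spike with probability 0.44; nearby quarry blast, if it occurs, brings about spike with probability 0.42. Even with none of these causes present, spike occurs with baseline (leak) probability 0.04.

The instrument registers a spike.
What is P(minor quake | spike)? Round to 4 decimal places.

P(minor quake | spike) ≈ 0.2728

Under noisy-OR, P(spike | causes) = 1 − (1−0.04)·∏(1−qᵢ) over the active causes.
Sum P(spike|·) weighted by the priors over the 4 (minor quake, nearby quarry blast) configurations:
  P(spike) = 0.04*0.907*0.747 + 0.4432*0.907*0.253 + 0.4624*0.093*0.747 + 0.688192*0.093*0.253
        = 0.027101 + 0.101702 + 0.032123 + 0.016192 = 0.177118
Keeping only the minor quake-present terms gives 0.048315, so
  P(minor quake | spike) = 0.048315 / 0.177118 ≈ 0.2728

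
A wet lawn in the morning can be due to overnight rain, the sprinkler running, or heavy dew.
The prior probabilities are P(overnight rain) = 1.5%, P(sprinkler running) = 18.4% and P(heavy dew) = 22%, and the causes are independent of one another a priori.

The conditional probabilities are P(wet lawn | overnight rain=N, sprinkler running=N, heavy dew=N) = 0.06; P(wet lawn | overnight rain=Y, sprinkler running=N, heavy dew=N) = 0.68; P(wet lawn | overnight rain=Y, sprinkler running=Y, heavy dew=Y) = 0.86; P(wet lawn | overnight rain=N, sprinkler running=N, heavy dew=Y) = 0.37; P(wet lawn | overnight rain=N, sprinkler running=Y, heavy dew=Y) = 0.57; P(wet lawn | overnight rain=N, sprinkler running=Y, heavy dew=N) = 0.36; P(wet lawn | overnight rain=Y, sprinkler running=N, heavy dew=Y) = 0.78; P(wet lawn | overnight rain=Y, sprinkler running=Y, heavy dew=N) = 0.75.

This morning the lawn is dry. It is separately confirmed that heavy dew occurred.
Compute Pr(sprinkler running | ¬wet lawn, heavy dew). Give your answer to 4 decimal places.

Pr(sprinkler running | ¬wet lawn, heavy dew) ≈ 0.1333

For the numerator, keep only sprinkler running=true terms: 0.077933 + 0.000386 = 0.078319
The normalizing constant is 0.63*0.985*0.816 + 0.43*0.985*0.184 + 0.22*0.015*0.816 + 0.14*0.015*0.184 = 0.587381
P(sprinkler running | ¬wet lawn, heavy dew) = 0.078319/0.587381 ≈ 0.1333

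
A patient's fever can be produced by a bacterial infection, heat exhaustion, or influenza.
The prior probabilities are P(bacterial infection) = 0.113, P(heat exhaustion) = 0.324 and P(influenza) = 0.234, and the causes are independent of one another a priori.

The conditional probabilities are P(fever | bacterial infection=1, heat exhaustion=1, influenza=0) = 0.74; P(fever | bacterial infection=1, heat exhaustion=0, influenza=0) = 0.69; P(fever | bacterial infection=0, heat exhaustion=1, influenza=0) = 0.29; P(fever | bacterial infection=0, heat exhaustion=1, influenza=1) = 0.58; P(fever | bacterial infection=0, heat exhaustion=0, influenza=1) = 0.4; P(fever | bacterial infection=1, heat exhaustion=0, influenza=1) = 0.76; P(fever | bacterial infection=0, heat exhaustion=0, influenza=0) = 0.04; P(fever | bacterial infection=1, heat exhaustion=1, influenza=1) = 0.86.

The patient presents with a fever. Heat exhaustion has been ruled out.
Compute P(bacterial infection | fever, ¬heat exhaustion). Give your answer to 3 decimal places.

Weight on bacterial infection=true, given the evidence: 0.059725 + 0.020096 = 0.079821
The normalizing constant is 0.04×0.887×0.766 + 0.4×0.887×0.234 + 0.69×0.113×0.766 + 0.76×0.113×0.234 = 0.190022
Posterior = 0.079821 / 0.190022 ≈ 0.420

P(bacterial infection | fever, ¬heat exhaustion) ≈ 0.420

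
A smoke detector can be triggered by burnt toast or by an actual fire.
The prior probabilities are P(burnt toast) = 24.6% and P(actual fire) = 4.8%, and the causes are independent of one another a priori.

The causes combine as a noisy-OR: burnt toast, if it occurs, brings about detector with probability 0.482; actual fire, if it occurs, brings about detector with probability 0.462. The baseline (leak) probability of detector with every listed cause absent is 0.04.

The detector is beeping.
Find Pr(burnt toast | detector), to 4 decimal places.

Under noisy-OR, P(detector | causes) = 1 − (1−0.04)·∏(1−qᵢ) over the active causes.
By total probability over the 4 (burnt toast, actual fire) configurations:
  P(detector) = 0.04*0.754*0.952 + 0.48352*0.754*0.048 + 0.50272*0.246*0.952 + 0.732463*0.246*0.048
        = 0.028712 + 0.017500 + 0.117733 + 0.008649 = 0.172594
The terms with burnt toast present sum to 0.126382, so
  P(burnt toast | detector) = 0.126382 / 0.172594 ≈ 0.7323

Pr(burnt toast | detector) ≈ 0.7323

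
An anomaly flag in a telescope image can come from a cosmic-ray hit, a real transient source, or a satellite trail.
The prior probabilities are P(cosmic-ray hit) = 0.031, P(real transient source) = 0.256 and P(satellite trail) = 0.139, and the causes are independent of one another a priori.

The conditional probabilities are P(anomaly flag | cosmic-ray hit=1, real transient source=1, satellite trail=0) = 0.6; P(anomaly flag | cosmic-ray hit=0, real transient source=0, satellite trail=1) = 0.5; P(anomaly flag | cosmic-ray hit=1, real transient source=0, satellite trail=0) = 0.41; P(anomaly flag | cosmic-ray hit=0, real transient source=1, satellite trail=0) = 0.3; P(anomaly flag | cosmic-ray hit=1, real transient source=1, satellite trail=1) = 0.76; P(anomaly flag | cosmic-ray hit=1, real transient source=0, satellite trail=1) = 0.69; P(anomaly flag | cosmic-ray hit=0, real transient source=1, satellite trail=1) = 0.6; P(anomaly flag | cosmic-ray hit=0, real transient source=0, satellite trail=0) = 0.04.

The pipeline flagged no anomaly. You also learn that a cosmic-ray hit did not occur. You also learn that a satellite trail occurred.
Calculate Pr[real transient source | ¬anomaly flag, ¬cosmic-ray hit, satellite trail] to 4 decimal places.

For the numerator, keep only real transient source=true terms: 0.4·0.256 = 0.102400
Denominator P(¬anomaly flag | ¬cosmic-ray hit, satellite trail): 0.5·0.744 + 0.4·0.256 = 0.474400
Posterior = 0.102400 / 0.474400 ≈ 0.2159

Pr[real transient source | ¬anomaly flag, ¬cosmic-ray hit, satellite trail] ≈ 0.2159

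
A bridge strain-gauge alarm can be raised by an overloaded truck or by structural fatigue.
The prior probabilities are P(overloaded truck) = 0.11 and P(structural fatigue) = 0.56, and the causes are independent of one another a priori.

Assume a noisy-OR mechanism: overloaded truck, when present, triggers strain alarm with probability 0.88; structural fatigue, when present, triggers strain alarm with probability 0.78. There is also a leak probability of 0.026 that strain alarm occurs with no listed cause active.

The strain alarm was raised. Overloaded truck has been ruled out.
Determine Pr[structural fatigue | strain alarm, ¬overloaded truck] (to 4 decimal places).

Pr[structural fatigue | strain alarm, ¬overloaded truck] ≈ 0.9747

Under noisy-OR, P(strain alarm | causes) = 1 − (1−0.026)·∏(1−qᵢ) over the active causes.
P(strain alarm | ¬overloaded truck) = 0.026·0.44 + 0.78572·0.56 = 0.011440 + 0.440003 = 0.451443
The structural fatigue-present share is 0.78572·0.56 = 0.440003.
So P(structural fatigue | strain alarm, ¬overloaded truck) = 0.440003/0.451443 ≈ 0.9747.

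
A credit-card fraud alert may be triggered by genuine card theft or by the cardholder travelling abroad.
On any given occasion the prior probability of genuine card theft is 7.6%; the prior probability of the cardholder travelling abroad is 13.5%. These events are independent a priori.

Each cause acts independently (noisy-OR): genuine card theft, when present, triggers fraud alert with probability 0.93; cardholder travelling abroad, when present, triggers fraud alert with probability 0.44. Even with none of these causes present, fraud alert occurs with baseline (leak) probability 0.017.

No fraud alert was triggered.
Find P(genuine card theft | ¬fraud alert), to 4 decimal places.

P(genuine card theft | ¬fraud alert) ≈ 0.0057

Under noisy-OR, P(fraud alert | causes) = 1 − (1−0.017)·∏(1−qᵢ) over the active causes.
Weight on genuine card theft=true, given the evidence: 0.004524 + 0.000395 = 0.004919
The normalizing constant is 0.983·0.924·0.865 + 0.55048·0.924·0.135 + 0.06881·0.076·0.865 + 0.038534·0.076·0.135 = 0.859259
P(genuine card theft | ¬fraud alert) = 0.004919/0.859259 ≈ 0.0057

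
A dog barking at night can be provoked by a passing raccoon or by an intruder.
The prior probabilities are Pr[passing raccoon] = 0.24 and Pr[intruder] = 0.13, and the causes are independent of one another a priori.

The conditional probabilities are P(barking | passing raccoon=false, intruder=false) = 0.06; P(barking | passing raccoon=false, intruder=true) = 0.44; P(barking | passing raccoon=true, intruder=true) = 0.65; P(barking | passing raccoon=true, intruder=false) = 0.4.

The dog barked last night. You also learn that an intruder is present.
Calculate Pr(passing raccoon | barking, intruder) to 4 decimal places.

P(barking | intruder) = 0.44*0.76 + 0.65*0.24 = 0.334400 + 0.156000 = 0.490400
Restricting to configurations with passing raccoon present: 0.65*0.24 = 0.156000.
Hence the posterior is 0.156000/0.490400 ≈ 0.3181.

Pr(passing raccoon | barking, intruder) ≈ 0.3181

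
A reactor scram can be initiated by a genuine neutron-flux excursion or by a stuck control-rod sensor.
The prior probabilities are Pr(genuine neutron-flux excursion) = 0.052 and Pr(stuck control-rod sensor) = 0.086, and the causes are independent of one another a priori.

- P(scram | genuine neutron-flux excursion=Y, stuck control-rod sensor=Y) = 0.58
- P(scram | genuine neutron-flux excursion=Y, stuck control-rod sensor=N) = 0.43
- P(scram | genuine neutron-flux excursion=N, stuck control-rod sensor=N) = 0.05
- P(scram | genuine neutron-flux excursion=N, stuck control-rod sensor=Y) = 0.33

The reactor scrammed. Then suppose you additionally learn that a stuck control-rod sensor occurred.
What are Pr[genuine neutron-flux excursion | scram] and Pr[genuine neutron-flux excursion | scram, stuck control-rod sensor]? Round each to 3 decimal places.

Weight on genuine neutron-flux excursion=true, given the evidence: 0.020437 + 0.002594 = 0.023031
The normalizing constant is 0.05*0.948*0.914 + 0.33*0.948*0.086 + 0.43*0.052*0.914 + 0.58*0.052*0.086 = 0.093259
Posterior = 0.023031 / 0.093259 ≈ 0.247

Now also conditioning on stuck control-rod sensor=true:
P(scram | stuck control-rod sensor) = 0.33*0.948 + 0.58*0.052 = 0.312840 + 0.030160 = 0.343000
The genuine neutron-flux excursion-present share is 0.58*0.052 = 0.030160.
So P(genuine neutron-flux excursion | scram, stuck control-rod sensor) = 0.030160/0.343000 ≈ 0.088.
This is intercausal reasoning (explaining away): once stuck control-rod sensor accounts for the scram, genuine neutron-flux excursion becomes less likely.

Pr[genuine neutron-flux excursion | scram] ≈ 0.247; Pr[genuine neutron-flux excursion | scram, stuck control-rod sensor] ≈ 0.088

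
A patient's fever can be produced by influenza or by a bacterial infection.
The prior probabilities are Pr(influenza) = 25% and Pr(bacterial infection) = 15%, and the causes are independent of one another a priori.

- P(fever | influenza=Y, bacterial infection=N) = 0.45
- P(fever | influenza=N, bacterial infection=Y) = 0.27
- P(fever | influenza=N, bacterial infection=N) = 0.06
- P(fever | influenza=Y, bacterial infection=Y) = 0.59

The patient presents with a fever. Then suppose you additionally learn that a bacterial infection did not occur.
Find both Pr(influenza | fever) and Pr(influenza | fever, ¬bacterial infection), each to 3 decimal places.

Numerator (weight on configurations with influenza): 0.095625 + 0.022125 = 0.117750
Normalizer over all consistent configurations: 0.06·0.75·0.85 + 0.27·0.75·0.15 + 0.45·0.25·0.85 + 0.59·0.25·0.15 = 0.186375
Posterior = 0.117750 / 0.186375 ≈ 0.632

Now condition on the additional information:
P(fever | ¬bacterial infection) = 0.06*0.75 + 0.45*0.25 = 0.045000 + 0.112500 = 0.157500
Of this, 0.112500 comes from 0.45*0.25 (the influenza=true cases).
P(influenza | fever, ¬bacterial infection) = 0.112500 / 0.157500 ≈ 0.714
Ruling out bacterial infection raises the posterior on influenza — the flip side of explaining away.

Pr(influenza | fever) ≈ 0.632; Pr(influenza | fever, ¬bacterial infection) ≈ 0.714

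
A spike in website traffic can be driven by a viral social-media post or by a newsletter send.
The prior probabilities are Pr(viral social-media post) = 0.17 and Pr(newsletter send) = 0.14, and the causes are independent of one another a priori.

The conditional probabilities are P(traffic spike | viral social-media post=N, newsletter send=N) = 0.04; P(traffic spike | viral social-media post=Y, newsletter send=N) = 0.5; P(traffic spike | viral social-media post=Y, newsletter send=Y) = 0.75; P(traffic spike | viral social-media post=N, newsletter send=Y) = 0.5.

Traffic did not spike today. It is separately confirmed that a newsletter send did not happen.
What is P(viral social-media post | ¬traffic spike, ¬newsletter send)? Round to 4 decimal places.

P(viral social-media post | ¬traffic spike, ¬newsletter send) ≈ 0.0964

Numerator (weight on configurations with viral social-media post): 0.5×0.17 = 0.085000
The normalizing constant is 0.96×0.83 + 0.5×0.17 = 0.881800
Posterior = 0.085000 / 0.881800 ≈ 0.0964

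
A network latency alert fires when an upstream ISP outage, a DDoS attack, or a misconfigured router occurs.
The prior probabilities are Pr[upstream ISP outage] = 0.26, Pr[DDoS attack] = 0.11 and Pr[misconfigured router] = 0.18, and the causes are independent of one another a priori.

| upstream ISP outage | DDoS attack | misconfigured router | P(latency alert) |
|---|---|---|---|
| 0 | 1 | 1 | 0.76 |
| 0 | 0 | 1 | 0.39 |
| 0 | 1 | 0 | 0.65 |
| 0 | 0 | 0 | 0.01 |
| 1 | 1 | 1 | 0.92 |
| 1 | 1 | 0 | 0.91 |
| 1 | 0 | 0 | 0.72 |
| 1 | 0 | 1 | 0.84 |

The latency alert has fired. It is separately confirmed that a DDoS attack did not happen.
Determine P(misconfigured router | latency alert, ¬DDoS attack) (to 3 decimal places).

Weight on misconfigured router=true, given the evidence: 0.051948 + 0.039312 = 0.091260
The normalizing constant is 0.01*0.74*0.82 + 0.39*0.74*0.18 + 0.72*0.26*0.82 + 0.84*0.26*0.18 = 0.250832
Posterior = 0.091260 / 0.250832 ≈ 0.364

P(misconfigured router | latency alert, ¬DDoS attack) ≈ 0.364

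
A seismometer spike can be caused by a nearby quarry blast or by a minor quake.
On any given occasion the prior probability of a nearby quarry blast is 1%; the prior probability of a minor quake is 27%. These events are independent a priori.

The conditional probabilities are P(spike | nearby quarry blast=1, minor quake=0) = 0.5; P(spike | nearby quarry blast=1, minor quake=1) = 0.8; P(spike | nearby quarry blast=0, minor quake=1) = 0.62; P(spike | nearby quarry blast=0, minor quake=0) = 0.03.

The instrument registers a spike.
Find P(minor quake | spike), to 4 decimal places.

P(minor quake | spike) ≈ 0.8689

P(spike) = 0.03·0.99·0.73 + 0.62·0.99·0.27 + 0.5·0.01·0.73 + 0.8·0.01·0.27 = 0.021681 + 0.165726 + 0.003650 + 0.002160 = 0.193217
Of this, 0.167886 comes from 0.165726 + 0.002160 (the minor quake=true cases).
P(minor quake | spike) = 0.167886 / 0.193217 ≈ 0.8689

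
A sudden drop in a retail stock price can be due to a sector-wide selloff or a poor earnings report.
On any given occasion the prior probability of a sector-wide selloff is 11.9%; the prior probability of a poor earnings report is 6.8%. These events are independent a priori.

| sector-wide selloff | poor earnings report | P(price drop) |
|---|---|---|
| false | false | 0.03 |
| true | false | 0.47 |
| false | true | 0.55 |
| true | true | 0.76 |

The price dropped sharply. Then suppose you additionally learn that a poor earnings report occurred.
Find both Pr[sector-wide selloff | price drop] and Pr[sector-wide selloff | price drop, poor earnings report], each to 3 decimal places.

Weight on sector-wide selloff=true, given the evidence: 0.052127 + 0.006150 = 0.058277
Normalizer over all consistent configurations: 0.03×0.881×0.932 + 0.55×0.881×0.068 + 0.47×0.119×0.932 + 0.76×0.119×0.068 = 0.115859
P(sector-wide selloff | price drop) = 0.058277/0.115859 ≈ 0.503

Now condition on the additional information:
Sum P(price drop|·) weighted by the priors over both values of sector-wide selloff:
  P(price drop | poor earnings report) = 0.55×0.881 + 0.76×0.119
        = 0.484550 + 0.090440 = 0.574990
Configurations with sector-wide selloff contribute 0.090440, so
  P(sector-wide selloff | price drop, poor earnings report) = 0.090440 / 0.574990 ≈ 0.157

Pr[sector-wide selloff | price drop] ≈ 0.503; Pr[sector-wide selloff | price drop, poor earnings report] ≈ 0.157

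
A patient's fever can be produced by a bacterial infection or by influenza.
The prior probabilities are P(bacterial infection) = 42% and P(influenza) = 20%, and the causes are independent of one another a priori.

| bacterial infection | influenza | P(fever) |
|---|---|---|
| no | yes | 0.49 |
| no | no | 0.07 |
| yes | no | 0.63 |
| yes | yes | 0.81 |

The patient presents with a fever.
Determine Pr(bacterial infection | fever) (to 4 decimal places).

Pr(bacterial infection | fever) ≈ 0.7580

Weight on bacterial infection=true, given the evidence: 0.211680 + 0.068040 = 0.279720
Denominator P(fever): 0.07·0.58·0.8 + 0.49·0.58·0.2 + 0.63·0.42·0.8 + 0.81·0.42·0.2 = 0.369040
P(bacterial infection | fever) = 0.279720/0.369040 ≈ 0.7580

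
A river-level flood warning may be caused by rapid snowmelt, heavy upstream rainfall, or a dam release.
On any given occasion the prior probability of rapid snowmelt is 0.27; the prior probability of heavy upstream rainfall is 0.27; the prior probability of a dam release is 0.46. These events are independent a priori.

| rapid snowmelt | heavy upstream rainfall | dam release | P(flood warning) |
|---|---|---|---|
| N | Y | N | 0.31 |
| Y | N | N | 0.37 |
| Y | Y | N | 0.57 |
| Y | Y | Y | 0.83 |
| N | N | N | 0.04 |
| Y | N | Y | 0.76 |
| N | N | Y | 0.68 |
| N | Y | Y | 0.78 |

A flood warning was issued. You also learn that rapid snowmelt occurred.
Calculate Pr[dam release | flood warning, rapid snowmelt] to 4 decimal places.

Pr[dam release | flood warning, rapid snowmelt] ≈ 0.6101

Sum P(flood warning|·) weighted by the priors over the 4 (heavy upstream rainfall, dam release) configurations:
  P(flood warning | rapid snowmelt) = 0.37·0.73·0.54 + 0.76·0.73·0.46 + 0.57·0.27·0.54 + 0.83·0.27·0.46
        = 0.145854 + 0.255208 + 0.083106 + 0.103086 = 0.587254
Configurations with dam release contribute 0.358294, so
  P(dam release | flood warning, rapid snowmelt) = 0.358294 / 0.587254 ≈ 0.6101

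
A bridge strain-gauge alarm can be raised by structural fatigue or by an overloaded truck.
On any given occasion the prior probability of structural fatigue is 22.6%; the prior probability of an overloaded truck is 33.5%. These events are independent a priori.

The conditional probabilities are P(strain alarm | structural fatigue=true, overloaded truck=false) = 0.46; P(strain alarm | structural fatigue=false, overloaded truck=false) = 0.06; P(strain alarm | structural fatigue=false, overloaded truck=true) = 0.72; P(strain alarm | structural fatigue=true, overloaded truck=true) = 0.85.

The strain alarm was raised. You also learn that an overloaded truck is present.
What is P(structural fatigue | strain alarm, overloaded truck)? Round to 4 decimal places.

Enumerate both values of structural fatigue and weight by the priors:
  P(strain alarm | overloaded truck) = 0.72×0.774 + 0.85×0.226
        = 0.557280 + 0.192100 = 0.749380
Keeping only the structural fatigue-present terms gives 0.192100, so
  P(structural fatigue | strain alarm, overloaded truck) = 0.192100 / 0.749380 ≈ 0.2563

P(structural fatigue | strain alarm, overloaded truck) ≈ 0.2563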